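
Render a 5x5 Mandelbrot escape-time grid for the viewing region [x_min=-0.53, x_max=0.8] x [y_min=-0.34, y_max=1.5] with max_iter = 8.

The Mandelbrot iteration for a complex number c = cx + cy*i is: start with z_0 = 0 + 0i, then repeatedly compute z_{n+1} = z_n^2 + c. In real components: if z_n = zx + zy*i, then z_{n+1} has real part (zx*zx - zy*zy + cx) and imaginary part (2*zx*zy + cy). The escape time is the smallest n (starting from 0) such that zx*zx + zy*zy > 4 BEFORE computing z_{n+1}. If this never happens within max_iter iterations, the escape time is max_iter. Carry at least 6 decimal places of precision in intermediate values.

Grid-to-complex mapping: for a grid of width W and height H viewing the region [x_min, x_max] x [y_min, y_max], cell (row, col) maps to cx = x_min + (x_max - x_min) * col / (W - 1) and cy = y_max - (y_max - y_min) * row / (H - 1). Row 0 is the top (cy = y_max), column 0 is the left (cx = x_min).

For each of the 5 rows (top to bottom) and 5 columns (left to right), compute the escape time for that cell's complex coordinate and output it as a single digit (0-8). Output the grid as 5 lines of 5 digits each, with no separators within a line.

(row=0, col=0): c = -0.5300 + 1.5000i → escape time 2
(row=0, col=1): c = -0.1975 + 1.5000i → escape time 2
(row=0, col=2): c = 0.1350 + 1.5000i → escape time 2
(row=0, col=3): c = 0.4675 + 1.5000i → escape time 2
(row=0, col=4): c = 0.8000 + 1.5000i → escape time 2
(row=1, col=0): c = -0.5300 + 1.0400i → escape time 4
(row=1, col=1): c = -0.1975 + 1.0400i → escape time 8
(row=1, col=2): c = 0.1350 + 1.0400i → escape time 4
(row=1, col=3): c = 0.4675 + 1.0400i → escape time 2
(row=1, col=4): c = 0.8000 + 1.0400i → escape time 2
(row=2, col=0): c = -0.5300 + 0.5800i → escape time 8
(row=2, col=1): c = -0.1975 + 0.5800i → escape time 8
(row=2, col=2): c = 0.1350 + 0.5800i → escape time 8
(row=2, col=3): c = 0.4675 + 0.5800i → escape time 5
(row=2, col=4): c = 0.8000 + 0.5800i → escape time 3
(row=3, col=0): c = -0.5300 + 0.1200i → escape time 8
(row=3, col=1): c = -0.1975 + 0.1200i → escape time 8
(row=3, col=2): c = 0.1350 + 0.1200i → escape time 8
(row=3, col=3): c = 0.4675 + 0.1200i → escape time 5
(row=3, col=4): c = 0.8000 + 0.1200i → escape time 3
(row=4, col=0): c = -0.5300 + -0.3400i → escape time 8
(row=4, col=1): c = -0.1975 + -0.3400i → escape time 8
(row=4, col=2): c = 0.1350 + -0.3400i → escape time 8
(row=4, col=3): c = 0.4675 + -0.3400i → escape time 8
(row=4, col=4): c = 0.8000 + -0.3400i → escape time 3

Answer: 22222
48422
88853
88853
88883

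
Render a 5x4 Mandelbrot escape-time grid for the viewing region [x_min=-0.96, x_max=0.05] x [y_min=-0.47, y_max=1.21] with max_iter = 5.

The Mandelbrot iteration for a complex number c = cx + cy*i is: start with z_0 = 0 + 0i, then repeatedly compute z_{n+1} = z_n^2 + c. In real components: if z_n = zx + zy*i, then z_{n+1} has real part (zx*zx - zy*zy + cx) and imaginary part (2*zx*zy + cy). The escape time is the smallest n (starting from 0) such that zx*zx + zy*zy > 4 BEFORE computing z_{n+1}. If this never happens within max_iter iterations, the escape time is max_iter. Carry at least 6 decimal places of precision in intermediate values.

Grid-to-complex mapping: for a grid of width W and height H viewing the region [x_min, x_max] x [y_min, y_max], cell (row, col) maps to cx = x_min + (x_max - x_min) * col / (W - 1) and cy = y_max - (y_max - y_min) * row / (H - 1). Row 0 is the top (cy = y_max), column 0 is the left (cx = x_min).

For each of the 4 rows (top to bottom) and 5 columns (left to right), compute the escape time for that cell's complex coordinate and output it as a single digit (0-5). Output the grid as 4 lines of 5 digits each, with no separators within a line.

Answer: 33333
45555
55555
55555

Derivation:
(row=0, col=0): c = -0.9600 + 1.2100i → escape time 3
(row=0, col=1): c = -0.7075 + 1.2100i → escape time 3
(row=0, col=2): c = -0.4550 + 1.2100i → escape time 3
(row=0, col=3): c = -0.2025 + 1.2100i → escape time 3
(row=0, col=4): c = 0.0500 + 1.2100i → escape time 3
(row=1, col=0): c = -0.9600 + 0.6500i → escape time 4
(row=1, col=1): c = -0.7075 + 0.6500i → escape time 5
(row=1, col=2): c = -0.4550 + 0.6500i → escape time 5
(row=1, col=3): c = -0.2025 + 0.6500i → escape time 5
(row=1, col=4): c = 0.0500 + 0.6500i → escape time 5
(row=2, col=0): c = -0.9600 + 0.0900i → escape time 5
(row=2, col=1): c = -0.7075 + 0.0900i → escape time 5
(row=2, col=2): c = -0.4550 + 0.0900i → escape time 5
(row=2, col=3): c = -0.2025 + 0.0900i → escape time 5
(row=2, col=4): c = 0.0500 + 0.0900i → escape time 5
(row=3, col=0): c = -0.9600 + -0.4700i → escape time 5
(row=3, col=1): c = -0.7075 + -0.4700i → escape time 5
(row=3, col=2): c = -0.4550 + -0.4700i → escape time 5
(row=3, col=3): c = -0.2025 + -0.4700i → escape time 5
(row=3, col=4): c = 0.0500 + -0.4700i → escape time 5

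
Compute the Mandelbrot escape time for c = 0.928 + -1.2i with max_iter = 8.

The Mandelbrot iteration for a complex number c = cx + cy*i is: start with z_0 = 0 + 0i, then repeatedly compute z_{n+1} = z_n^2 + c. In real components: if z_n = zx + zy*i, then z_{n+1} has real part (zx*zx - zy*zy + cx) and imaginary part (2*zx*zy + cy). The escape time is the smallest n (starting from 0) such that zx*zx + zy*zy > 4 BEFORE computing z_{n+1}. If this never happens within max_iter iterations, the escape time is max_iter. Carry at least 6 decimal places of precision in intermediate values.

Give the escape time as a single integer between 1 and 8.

Answer: 2

Derivation:
z_0 = 0 + 0i, c = 0.9280 + -1.2000i
Iter 1: z = 0.9280 + -1.2000i, |z|^2 = 2.3012
Iter 2: z = 0.3492 + -3.4272i, |z|^2 = 11.8676
Escaped at iteration 2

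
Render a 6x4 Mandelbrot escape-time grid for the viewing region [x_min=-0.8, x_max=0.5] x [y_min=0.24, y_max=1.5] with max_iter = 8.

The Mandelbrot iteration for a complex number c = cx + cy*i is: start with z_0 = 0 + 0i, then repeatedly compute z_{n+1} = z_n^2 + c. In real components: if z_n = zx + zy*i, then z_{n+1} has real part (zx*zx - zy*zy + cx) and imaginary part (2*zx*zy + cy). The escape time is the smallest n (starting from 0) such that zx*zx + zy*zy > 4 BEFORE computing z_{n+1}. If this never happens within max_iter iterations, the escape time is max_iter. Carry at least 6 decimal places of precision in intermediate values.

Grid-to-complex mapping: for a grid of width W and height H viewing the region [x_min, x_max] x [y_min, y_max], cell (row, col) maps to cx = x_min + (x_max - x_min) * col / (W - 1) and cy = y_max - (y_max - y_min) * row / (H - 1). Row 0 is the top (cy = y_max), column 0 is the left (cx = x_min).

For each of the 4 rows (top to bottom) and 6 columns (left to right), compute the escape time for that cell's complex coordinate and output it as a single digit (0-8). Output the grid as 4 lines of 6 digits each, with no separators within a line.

(row=0, col=0): c = -0.8000 + 1.5000i → escape time 2
(row=0, col=1): c = -0.5400 + 1.5000i → escape time 2
(row=0, col=2): c = -0.2800 + 1.5000i → escape time 2
(row=0, col=3): c = -0.0200 + 1.5000i → escape time 2
(row=0, col=4): c = 0.2400 + 1.5000i → escape time 2
(row=0, col=5): c = 0.5000 + 1.5000i → escape time 2
(row=1, col=0): c = -0.8000 + 1.0800i → escape time 3
(row=1, col=1): c = -0.5400 + 1.0800i → escape time 4
(row=1, col=2): c = -0.2800 + 1.0800i → escape time 5
(row=1, col=3): c = -0.0200 + 1.0800i → escape time 5
(row=1, col=4): c = 0.2400 + 1.0800i → escape time 3
(row=1, col=5): c = 0.5000 + 1.0800i → escape time 2
(row=2, col=0): c = -0.8000 + 0.6600i → escape time 5
(row=2, col=1): c = -0.5400 + 0.6600i → escape time 8
(row=2, col=2): c = -0.2800 + 0.6600i → escape time 8
(row=2, col=3): c = -0.0200 + 0.6600i → escape time 8
(row=2, col=4): c = 0.2400 + 0.6600i → escape time 7
(row=2, col=5): c = 0.5000 + 0.6600i → escape time 4
(row=3, col=0): c = -0.8000 + 0.2400i → escape time 8
(row=3, col=1): c = -0.5400 + 0.2400i → escape time 8
(row=3, col=2): c = -0.2800 + 0.2400i → escape time 8
(row=3, col=3): c = -0.0200 + 0.2400i → escape time 8
(row=3, col=4): c = 0.2400 + 0.2400i → escape time 8
(row=3, col=5): c = 0.5000 + 0.2400i → escape time 5

Answer: 222222
345532
588874
888885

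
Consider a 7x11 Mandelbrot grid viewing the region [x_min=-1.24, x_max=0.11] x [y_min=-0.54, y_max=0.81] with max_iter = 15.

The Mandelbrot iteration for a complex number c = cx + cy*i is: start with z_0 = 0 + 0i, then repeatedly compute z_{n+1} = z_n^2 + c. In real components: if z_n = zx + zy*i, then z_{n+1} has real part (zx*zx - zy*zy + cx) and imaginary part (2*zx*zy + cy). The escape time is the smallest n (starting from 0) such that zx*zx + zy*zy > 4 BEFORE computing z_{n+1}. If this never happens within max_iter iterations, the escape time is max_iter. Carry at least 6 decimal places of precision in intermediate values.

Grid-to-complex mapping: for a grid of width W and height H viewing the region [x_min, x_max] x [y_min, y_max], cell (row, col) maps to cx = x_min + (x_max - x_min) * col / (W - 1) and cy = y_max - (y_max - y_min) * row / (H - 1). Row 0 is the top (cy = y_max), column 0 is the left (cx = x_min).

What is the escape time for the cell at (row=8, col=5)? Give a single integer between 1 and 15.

z_0 = 0 + 0i, c = -0.1150 + -0.2700i
Iter 1: z = -0.1150 + -0.2700i, |z|^2 = 0.0861
Iter 2: z = -0.1747 + -0.2079i, |z|^2 = 0.0737
Iter 3: z = -0.1277 + -0.1974i, |z|^2 = 0.0553
Iter 4: z = -0.1376 + -0.2196i, |z|^2 = 0.0672
Iter 5: z = -0.1443 + -0.2095i, |z|^2 = 0.0647
Iter 6: z = -0.1381 + -0.2095i, |z|^2 = 0.0630
Iter 7: z = -0.1398 + -0.2121i, |z|^2 = 0.0646
Iter 8: z = -0.1404 + -0.2107i, |z|^2 = 0.0641
Iter 9: z = -0.1397 + -0.2108i, |z|^2 = 0.0640
Iter 10: z = -0.1399 + -0.2111i, |z|^2 = 0.0642
Iter 11: z = -0.1400 + -0.2109i, |z|^2 = 0.0641
Iter 12: z = -0.1399 + -0.2110i, |z|^2 = 0.0641
Iter 13: z = -0.1399 + -0.2110i, |z|^2 = 0.0641
Iter 14: z = -0.1399 + -0.2110i, |z|^2 = 0.0641

Answer: 15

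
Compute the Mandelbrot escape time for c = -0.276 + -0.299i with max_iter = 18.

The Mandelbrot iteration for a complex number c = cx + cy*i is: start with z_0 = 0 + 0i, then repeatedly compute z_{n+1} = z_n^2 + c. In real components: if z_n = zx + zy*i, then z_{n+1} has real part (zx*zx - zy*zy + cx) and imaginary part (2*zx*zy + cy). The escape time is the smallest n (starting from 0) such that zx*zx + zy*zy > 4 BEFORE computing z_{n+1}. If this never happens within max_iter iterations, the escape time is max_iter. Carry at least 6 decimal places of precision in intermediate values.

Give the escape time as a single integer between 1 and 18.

Answer: 18

Derivation:
z_0 = 0 + 0i, c = -0.2760 + -0.2990i
Iter 1: z = -0.2760 + -0.2990i, |z|^2 = 0.1656
Iter 2: z = -0.2892 + -0.1340i, |z|^2 = 0.1016
Iter 3: z = -0.2103 + -0.2215i, |z|^2 = 0.0933
Iter 4: z = -0.2808 + -0.2058i, |z|^2 = 0.1212
Iter 5: z = -0.2395 + -0.1834i, |z|^2 = 0.0910
Iter 6: z = -0.2523 + -0.2112i, |z|^2 = 0.1082
Iter 7: z = -0.2569 + -0.1925i, |z|^2 = 0.1031
Iter 8: z = -0.2470 + -0.2001i, |z|^2 = 0.1011
Iter 9: z = -0.2550 + -0.2001i, |z|^2 = 0.1051
Iter 10: z = -0.2510 + -0.1969i, |z|^2 = 0.1018
Iter 11: z = -0.2518 + -0.2001i, |z|^2 = 0.1034
Iter 12: z = -0.2527 + -0.1982i, |z|^2 = 0.1031
Iter 13: z = -0.2515 + -0.1988i, |z|^2 = 0.1028
Iter 14: z = -0.2523 + -0.1990i, |z|^2 = 0.1033
Iter 15: z = -0.2519 + -0.1986i, |z|^2 = 0.1029
Iter 16: z = -0.2520 + -0.1989i, |z|^2 = 0.1031
Iter 17: z = -0.2521 + -0.1988i, |z|^2 = 0.1031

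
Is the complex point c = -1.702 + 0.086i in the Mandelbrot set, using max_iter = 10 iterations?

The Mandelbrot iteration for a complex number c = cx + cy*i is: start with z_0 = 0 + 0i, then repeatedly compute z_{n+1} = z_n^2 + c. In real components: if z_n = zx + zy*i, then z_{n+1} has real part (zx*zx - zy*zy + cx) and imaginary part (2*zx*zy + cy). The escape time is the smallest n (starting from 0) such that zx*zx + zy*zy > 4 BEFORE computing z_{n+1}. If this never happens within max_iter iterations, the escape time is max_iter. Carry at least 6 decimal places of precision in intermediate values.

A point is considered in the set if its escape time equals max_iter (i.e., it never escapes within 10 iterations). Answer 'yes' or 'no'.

Answer: no

Derivation:
z_0 = 0 + 0i, c = -1.7020 + 0.0860i
Iter 1: z = -1.7020 + 0.0860i, |z|^2 = 2.9042
Iter 2: z = 1.1874 + -0.2067i, |z|^2 = 1.4527
Iter 3: z = -0.3348 + -0.4050i, |z|^2 = 0.2761
Iter 4: z = -1.7539 + 0.3572i, |z|^2 = 3.2038
Iter 5: z = 1.2466 + -1.1669i, |z|^2 = 2.9158
Iter 6: z = -1.5096 + -2.8234i, |z|^2 = 10.2507
Escaped at iteration 6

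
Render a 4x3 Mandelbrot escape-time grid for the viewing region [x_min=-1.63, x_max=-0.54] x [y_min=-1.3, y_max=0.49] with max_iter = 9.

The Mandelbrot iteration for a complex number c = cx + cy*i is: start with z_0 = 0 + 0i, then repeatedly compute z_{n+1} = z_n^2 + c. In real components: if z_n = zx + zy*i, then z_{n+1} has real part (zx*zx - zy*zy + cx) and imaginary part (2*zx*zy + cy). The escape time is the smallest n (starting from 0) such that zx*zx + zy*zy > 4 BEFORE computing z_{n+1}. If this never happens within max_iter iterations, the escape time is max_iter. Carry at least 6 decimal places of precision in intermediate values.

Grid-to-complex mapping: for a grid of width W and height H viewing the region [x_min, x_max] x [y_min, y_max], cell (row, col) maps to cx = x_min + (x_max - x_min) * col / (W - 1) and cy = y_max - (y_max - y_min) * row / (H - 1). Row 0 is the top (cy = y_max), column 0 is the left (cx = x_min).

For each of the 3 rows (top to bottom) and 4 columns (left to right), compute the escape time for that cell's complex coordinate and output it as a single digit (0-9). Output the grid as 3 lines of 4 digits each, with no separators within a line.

(row=0, col=0): c = -1.6300 + 0.4900i → escape time 3
(row=0, col=1): c = -1.2667 + 0.4900i → escape time 4
(row=0, col=2): c = -0.9033 + 0.4900i → escape time 5
(row=0, col=3): c = -0.5400 + 0.4900i → escape time 9
(row=1, col=0): c = -1.6300 + -0.4050i → escape time 3
(row=1, col=1): c = -1.2667 + -0.4050i → escape time 9
(row=1, col=2): c = -0.9033 + -0.4050i → escape time 7
(row=1, col=3): c = -0.5400 + -0.4050i → escape time 9
(row=2, col=0): c = -1.6300 + -1.3000i → escape time 1
(row=2, col=1): c = -1.2667 + -1.3000i → escape time 2
(row=2, col=2): c = -0.9033 + -1.3000i → escape time 2
(row=2, col=3): c = -0.5400 + -1.3000i → escape time 3

Answer: 3459
3979
1223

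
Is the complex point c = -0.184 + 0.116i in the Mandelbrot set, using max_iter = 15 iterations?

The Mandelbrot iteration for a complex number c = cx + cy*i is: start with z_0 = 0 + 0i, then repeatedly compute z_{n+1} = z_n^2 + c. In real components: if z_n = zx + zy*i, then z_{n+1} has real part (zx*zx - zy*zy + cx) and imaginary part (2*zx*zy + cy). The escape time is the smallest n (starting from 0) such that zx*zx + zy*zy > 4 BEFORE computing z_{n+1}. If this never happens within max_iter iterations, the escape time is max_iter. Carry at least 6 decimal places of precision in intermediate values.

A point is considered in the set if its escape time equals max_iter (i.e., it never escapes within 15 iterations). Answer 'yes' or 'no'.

Answer: yes

Derivation:
z_0 = 0 + 0i, c = -0.1840 + 0.1160i
Iter 1: z = -0.1840 + 0.1160i, |z|^2 = 0.0473
Iter 2: z = -0.1636 + 0.0733i, |z|^2 = 0.0321
Iter 3: z = -0.1626 + 0.0920i, |z|^2 = 0.0349
Iter 4: z = -0.1660 + 0.0861i, |z|^2 = 0.0350
Iter 5: z = -0.1638 + 0.0874i, |z|^2 = 0.0345
Iter 6: z = -0.1648 + 0.0874i, |z|^2 = 0.0348
Iter 7: z = -0.1645 + 0.0872i, |z|^2 = 0.0347
Iter 8: z = -0.1646 + 0.0873i, |z|^2 = 0.0347
Iter 9: z = -0.1645 + 0.0873i, |z|^2 = 0.0347
Iter 10: z = -0.1645 + 0.0873i, |z|^2 = 0.0347
Iter 11: z = -0.1645 + 0.0873i, |z|^2 = 0.0347
Iter 12: z = -0.1645 + 0.0873i, |z|^2 = 0.0347
Iter 13: z = -0.1645 + 0.0873i, |z|^2 = 0.0347
Iter 14: z = -0.1645 + 0.0873i, |z|^2 = 0.0347
Did not escape in 15 iterations → in set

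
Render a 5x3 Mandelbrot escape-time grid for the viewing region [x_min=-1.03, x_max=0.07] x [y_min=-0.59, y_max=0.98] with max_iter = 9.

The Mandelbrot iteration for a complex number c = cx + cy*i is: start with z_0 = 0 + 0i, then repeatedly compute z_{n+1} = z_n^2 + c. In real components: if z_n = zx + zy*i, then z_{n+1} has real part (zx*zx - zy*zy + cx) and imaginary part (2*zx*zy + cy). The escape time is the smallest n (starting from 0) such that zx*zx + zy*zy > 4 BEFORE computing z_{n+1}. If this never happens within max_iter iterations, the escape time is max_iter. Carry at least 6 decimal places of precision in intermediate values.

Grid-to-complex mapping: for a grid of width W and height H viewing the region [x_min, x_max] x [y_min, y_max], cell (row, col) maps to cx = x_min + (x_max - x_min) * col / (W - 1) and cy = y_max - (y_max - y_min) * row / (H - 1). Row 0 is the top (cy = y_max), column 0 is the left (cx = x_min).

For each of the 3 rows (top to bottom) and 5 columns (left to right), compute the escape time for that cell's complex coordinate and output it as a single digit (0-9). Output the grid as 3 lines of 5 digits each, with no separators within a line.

Answer: 33475
99999
46999

Derivation:
(row=0, col=0): c = -1.0300 + 0.9800i → escape time 3
(row=0, col=1): c = -0.7550 + 0.9800i → escape time 3
(row=0, col=2): c = -0.4800 + 0.9800i → escape time 4
(row=0, col=3): c = -0.2050 + 0.9800i → escape time 7
(row=0, col=4): c = 0.0700 + 0.9800i → escape time 5
(row=1, col=0): c = -1.0300 + 0.1950i → escape time 9
(row=1, col=1): c = -0.7550 + 0.1950i → escape time 9
(row=1, col=2): c = -0.4800 + 0.1950i → escape time 9
(row=1, col=3): c = -0.2050 + 0.1950i → escape time 9
(row=1, col=4): c = 0.0700 + 0.1950i → escape time 9
(row=2, col=0): c = -1.0300 + -0.5900i → escape time 4
(row=2, col=1): c = -0.7550 + -0.5900i → escape time 6
(row=2, col=2): c = -0.4800 + -0.5900i → escape time 9
(row=2, col=3): c = -0.2050 + -0.5900i → escape time 9
(row=2, col=4): c = 0.0700 + -0.5900i → escape time 9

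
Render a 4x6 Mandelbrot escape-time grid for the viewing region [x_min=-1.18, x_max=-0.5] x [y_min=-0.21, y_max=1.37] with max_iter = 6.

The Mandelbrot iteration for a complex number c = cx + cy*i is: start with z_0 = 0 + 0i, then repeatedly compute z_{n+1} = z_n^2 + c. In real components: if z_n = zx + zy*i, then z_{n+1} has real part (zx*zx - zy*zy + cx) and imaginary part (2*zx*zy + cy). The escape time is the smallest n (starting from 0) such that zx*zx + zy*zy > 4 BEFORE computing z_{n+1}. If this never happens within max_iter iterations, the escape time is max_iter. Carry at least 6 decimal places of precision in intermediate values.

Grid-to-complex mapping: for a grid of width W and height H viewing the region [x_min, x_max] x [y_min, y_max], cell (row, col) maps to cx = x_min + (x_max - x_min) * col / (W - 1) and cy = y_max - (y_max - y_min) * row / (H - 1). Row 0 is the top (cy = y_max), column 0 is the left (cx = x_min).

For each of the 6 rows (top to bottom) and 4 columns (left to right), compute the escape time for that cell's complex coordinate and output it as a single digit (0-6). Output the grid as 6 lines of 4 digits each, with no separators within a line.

Answer: 2222
3334
3446
6666
6666
6666

Derivation:
(row=0, col=0): c = -1.1800 + 1.3700i → escape time 2
(row=0, col=1): c = -0.9533 + 1.3700i → escape time 2
(row=0, col=2): c = -0.7267 + 1.3700i → escape time 2
(row=0, col=3): c = -0.5000 + 1.3700i → escape time 2
(row=1, col=0): c = -1.1800 + 1.0540i → escape time 3
(row=1, col=1): c = -0.9533 + 1.0540i → escape time 3
(row=1, col=2): c = -0.7267 + 1.0540i → escape time 3
(row=1, col=3): c = -0.5000 + 1.0540i → escape time 4
(row=2, col=0): c = -1.1800 + 0.7380i → escape time 3
(row=2, col=1): c = -0.9533 + 0.7380i → escape time 4
(row=2, col=2): c = -0.7267 + 0.7380i → escape time 4
(row=2, col=3): c = -0.5000 + 0.7380i → escape time 6
(row=3, col=0): c = -1.1800 + 0.4220i → escape time 6
(row=3, col=1): c = -0.9533 + 0.4220i → escape time 6
(row=3, col=2): c = -0.7267 + 0.4220i → escape time 6
(row=3, col=3): c = -0.5000 + 0.4220i → escape time 6
(row=4, col=0): c = -1.1800 + 0.1060i → escape time 6
(row=4, col=1): c = -0.9533 + 0.1060i → escape time 6
(row=4, col=2): c = -0.7267 + 0.1060i → escape time 6
(row=4, col=3): c = -0.5000 + 0.1060i → escape time 6
(row=5, col=0): c = -1.1800 + -0.2100i → escape time 6
(row=5, col=1): c = -0.9533 + -0.2100i → escape time 6
(row=5, col=2): c = -0.7267 + -0.2100i → escape time 6
(row=5, col=3): c = -0.5000 + -0.2100i → escape time 6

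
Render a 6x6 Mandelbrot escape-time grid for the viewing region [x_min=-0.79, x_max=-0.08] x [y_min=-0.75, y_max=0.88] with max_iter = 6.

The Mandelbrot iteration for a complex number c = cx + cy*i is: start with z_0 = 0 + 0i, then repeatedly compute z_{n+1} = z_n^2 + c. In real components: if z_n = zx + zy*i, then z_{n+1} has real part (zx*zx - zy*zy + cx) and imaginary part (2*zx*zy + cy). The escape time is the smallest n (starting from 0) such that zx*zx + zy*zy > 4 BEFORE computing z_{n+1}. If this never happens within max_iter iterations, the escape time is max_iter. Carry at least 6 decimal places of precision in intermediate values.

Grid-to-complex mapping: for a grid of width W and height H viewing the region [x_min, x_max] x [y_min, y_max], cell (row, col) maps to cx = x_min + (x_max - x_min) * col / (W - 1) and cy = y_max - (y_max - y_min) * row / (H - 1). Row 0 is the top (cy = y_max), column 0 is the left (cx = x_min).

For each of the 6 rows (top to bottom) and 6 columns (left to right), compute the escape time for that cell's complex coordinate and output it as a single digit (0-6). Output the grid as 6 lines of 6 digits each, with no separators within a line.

Answer: 444566
666666
666666
666666
666666
456666

Derivation:
(row=0, col=0): c = -0.7900 + 0.8800i → escape time 4
(row=0, col=1): c = -0.6480 + 0.8800i → escape time 4
(row=0, col=2): c = -0.5060 + 0.8800i → escape time 4
(row=0, col=3): c = -0.3640 + 0.8800i → escape time 5
(row=0, col=4): c = -0.2220 + 0.8800i → escape time 6
(row=0, col=5): c = -0.0800 + 0.8800i → escape time 6
(row=1, col=0): c = -0.7900 + 0.5540i → escape time 6
(row=1, col=1): c = -0.6480 + 0.5540i → escape time 6
(row=1, col=2): c = -0.5060 + 0.5540i → escape time 6
(row=1, col=3): c = -0.3640 + 0.5540i → escape time 6
(row=1, col=4): c = -0.2220 + 0.5540i → escape time 6
(row=1, col=5): c = -0.0800 + 0.5540i → escape time 6
(row=2, col=0): c = -0.7900 + 0.2280i → escape time 6
(row=2, col=1): c = -0.6480 + 0.2280i → escape time 6
(row=2, col=2): c = -0.5060 + 0.2280i → escape time 6
(row=2, col=3): c = -0.3640 + 0.2280i → escape time 6
(row=2, col=4): c = -0.2220 + 0.2280i → escape time 6
(row=2, col=5): c = -0.0800 + 0.2280i → escape time 6
(row=3, col=0): c = -0.7900 + -0.0980i → escape time 6
(row=3, col=1): c = -0.6480 + -0.0980i → escape time 6
(row=3, col=2): c = -0.5060 + -0.0980i → escape time 6
(row=3, col=3): c = -0.3640 + -0.0980i → escape time 6
(row=3, col=4): c = -0.2220 + -0.0980i → escape time 6
(row=3, col=5): c = -0.0800 + -0.0980i → escape time 6
(row=4, col=0): c = -0.7900 + -0.4240i → escape time 6
(row=4, col=1): c = -0.6480 + -0.4240i → escape time 6
(row=4, col=2): c = -0.5060 + -0.4240i → escape time 6
(row=4, col=3): c = -0.3640 + -0.4240i → escape time 6
(row=4, col=4): c = -0.2220 + -0.4240i → escape time 6
(row=4, col=5): c = -0.0800 + -0.4240i → escape time 6
(row=5, col=0): c = -0.7900 + -0.7500i → escape time 4
(row=5, col=1): c = -0.6480 + -0.7500i → escape time 5
(row=5, col=2): c = -0.5060 + -0.7500i → escape time 6
(row=5, col=3): c = -0.3640 + -0.7500i → escape time 6
(row=5, col=4): c = -0.2220 + -0.7500i → escape time 6
(row=5, col=5): c = -0.0800 + -0.7500i → escape time 6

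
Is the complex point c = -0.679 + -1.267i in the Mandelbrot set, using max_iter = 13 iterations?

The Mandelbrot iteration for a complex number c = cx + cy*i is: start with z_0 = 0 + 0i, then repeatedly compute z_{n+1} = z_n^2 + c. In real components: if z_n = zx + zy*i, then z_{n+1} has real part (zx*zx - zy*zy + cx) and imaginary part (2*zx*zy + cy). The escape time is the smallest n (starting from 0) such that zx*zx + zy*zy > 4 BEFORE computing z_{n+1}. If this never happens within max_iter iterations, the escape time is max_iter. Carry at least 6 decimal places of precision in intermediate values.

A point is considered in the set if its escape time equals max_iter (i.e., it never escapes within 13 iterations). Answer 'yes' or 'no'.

Answer: no

Derivation:
z_0 = 0 + 0i, c = -0.6790 + -1.2670i
Iter 1: z = -0.6790 + -1.2670i, |z|^2 = 2.0663
Iter 2: z = -1.8232 + 0.4536i, |z|^2 = 3.5300
Iter 3: z = 2.4395 + -2.9210i, |z|^2 = 14.4834
Escaped at iteration 3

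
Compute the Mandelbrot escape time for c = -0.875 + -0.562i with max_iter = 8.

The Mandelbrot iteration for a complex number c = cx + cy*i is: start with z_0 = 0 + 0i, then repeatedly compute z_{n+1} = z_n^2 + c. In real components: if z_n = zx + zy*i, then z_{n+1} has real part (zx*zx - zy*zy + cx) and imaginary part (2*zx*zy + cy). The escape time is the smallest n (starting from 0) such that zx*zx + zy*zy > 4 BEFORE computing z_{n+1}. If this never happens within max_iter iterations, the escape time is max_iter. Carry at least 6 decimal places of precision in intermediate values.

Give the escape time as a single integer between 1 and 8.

Answer: 5

Derivation:
z_0 = 0 + 0i, c = -0.8750 + -0.5620i
Iter 1: z = -0.8750 + -0.5620i, |z|^2 = 1.0815
Iter 2: z = -0.4252 + 0.4215i, |z|^2 = 0.3585
Iter 3: z = -0.8719 + -0.9205i, |z|^2 = 1.6074
Iter 4: z = -0.9621 + 1.0430i, |z|^2 = 2.0135
Iter 5: z = -1.0372 + -2.5690i, |z|^2 = 7.6755
Escaped at iteration 5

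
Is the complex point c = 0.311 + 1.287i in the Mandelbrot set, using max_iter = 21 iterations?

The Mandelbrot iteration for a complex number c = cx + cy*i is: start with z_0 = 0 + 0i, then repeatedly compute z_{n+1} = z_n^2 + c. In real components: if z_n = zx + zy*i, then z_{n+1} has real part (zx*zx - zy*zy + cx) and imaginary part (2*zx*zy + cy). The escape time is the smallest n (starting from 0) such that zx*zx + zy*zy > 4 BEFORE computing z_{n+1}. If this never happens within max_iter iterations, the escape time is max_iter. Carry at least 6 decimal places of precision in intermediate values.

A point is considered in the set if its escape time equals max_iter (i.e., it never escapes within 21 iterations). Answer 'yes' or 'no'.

Answer: no

Derivation:
z_0 = 0 + 0i, c = 0.3110 + 1.2870i
Iter 1: z = 0.3110 + 1.2870i, |z|^2 = 1.7531
Iter 2: z = -1.2486 + 2.0875i, |z|^2 = 5.9168
Escaped at iteration 2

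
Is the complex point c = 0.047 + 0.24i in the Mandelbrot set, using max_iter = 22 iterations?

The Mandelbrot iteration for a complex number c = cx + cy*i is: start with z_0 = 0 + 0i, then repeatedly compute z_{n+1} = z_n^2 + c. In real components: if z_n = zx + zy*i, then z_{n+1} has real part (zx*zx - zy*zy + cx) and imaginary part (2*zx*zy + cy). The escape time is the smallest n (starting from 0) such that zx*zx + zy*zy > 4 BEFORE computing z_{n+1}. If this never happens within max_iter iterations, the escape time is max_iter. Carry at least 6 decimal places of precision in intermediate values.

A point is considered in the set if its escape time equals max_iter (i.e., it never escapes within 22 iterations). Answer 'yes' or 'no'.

Answer: yes

Derivation:
z_0 = 0 + 0i, c = 0.0470 + 0.2400i
Iter 1: z = 0.0470 + 0.2400i, |z|^2 = 0.0598
Iter 2: z = -0.0084 + 0.2626i, |z|^2 = 0.0690
Iter 3: z = -0.0219 + 0.2356i, |z|^2 = 0.0560
Iter 4: z = -0.0080 + 0.2297i, |z|^2 = 0.0528
Iter 5: z = -0.0057 + 0.2363i, |z|^2 = 0.0559
Iter 6: z = -0.0088 + 0.2373i, |z|^2 = 0.0564
Iter 7: z = -0.0092 + 0.2358i, |z|^2 = 0.0557
Iter 8: z = -0.0085 + 0.2356i, |z|^2 = 0.0556
Iter 9: z = -0.0085 + 0.2360i, |z|^2 = 0.0558
Iter 10: z = -0.0086 + 0.2360i, |z|^2 = 0.0558
Iter 11: z = -0.0086 + 0.2359i, |z|^2 = 0.0557
Iter 12: z = -0.0086 + 0.2359i, |z|^2 = 0.0557
Iter 13: z = -0.0086 + 0.2359i, |z|^2 = 0.0557
Iter 14: z = -0.0086 + 0.2359i, |z|^2 = 0.0557
Iter 15: z = -0.0086 + 0.2359i, |z|^2 = 0.0557
Iter 16: z = -0.0086 + 0.2359i, |z|^2 = 0.0557
Iter 17: z = -0.0086 + 0.2359i, |z|^2 = 0.0557
Iter 18: z = -0.0086 + 0.2359i, |z|^2 = 0.0557
Iter 19: z = -0.0086 + 0.2359i, |z|^2 = 0.0557
Iter 20: z = -0.0086 + 0.2359i, |z|^2 = 0.0557
Iter 21: z = -0.0086 + 0.2359i, |z|^2 = 0.0557
Did not escape in 22 iterations → in set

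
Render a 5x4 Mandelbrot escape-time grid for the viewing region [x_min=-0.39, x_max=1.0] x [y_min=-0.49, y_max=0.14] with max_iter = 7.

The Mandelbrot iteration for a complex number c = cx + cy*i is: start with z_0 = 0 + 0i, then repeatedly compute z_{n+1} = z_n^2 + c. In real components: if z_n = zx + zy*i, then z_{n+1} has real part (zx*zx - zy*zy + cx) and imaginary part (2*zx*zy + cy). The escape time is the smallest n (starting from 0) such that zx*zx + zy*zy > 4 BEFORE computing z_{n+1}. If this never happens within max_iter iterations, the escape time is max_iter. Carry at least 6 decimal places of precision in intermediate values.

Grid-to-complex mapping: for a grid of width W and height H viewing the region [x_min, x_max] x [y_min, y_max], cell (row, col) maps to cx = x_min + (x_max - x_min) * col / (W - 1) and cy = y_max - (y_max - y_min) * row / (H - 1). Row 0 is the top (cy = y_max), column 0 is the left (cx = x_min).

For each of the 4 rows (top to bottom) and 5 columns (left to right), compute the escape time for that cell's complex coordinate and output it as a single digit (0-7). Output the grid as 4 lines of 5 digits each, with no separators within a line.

(row=0, col=0): c = -0.3900 + 0.1400i → escape time 7
(row=0, col=1): c = -0.0425 + 0.1400i → escape time 7
(row=0, col=2): c = 0.3050 + 0.1400i → escape time 7
(row=0, col=3): c = 0.6525 + 0.1400i → escape time 4
(row=0, col=4): c = 1.0000 + 0.1400i → escape time 2
(row=1, col=0): c = -0.3900 + -0.0700i → escape time 7
(row=1, col=1): c = -0.0425 + -0.0700i → escape time 7
(row=1, col=2): c = 0.3050 + -0.0700i → escape time 7
(row=1, col=3): c = 0.6525 + -0.0700i → escape time 4
(row=1, col=4): c = 1.0000 + -0.0700i → escape time 2
(row=2, col=0): c = -0.3900 + -0.2800i → escape time 7
(row=2, col=1): c = -0.0425 + -0.2800i → escape time 7
(row=2, col=2): c = 0.3050 + -0.2800i → escape time 7
(row=2, col=3): c = 0.6525 + -0.2800i → escape time 4
(row=2, col=4): c = 1.0000 + -0.2800i → escape time 2
(row=3, col=0): c = -0.3900 + -0.4900i → escape time 7
(row=3, col=1): c = -0.0425 + -0.4900i → escape time 7
(row=3, col=2): c = 0.3050 + -0.4900i → escape time 7
(row=3, col=3): c = 0.6525 + -0.4900i → escape time 3
(row=3, col=4): c = 1.0000 + -0.4900i → escape time 2

Answer: 77742
77742
77742
77732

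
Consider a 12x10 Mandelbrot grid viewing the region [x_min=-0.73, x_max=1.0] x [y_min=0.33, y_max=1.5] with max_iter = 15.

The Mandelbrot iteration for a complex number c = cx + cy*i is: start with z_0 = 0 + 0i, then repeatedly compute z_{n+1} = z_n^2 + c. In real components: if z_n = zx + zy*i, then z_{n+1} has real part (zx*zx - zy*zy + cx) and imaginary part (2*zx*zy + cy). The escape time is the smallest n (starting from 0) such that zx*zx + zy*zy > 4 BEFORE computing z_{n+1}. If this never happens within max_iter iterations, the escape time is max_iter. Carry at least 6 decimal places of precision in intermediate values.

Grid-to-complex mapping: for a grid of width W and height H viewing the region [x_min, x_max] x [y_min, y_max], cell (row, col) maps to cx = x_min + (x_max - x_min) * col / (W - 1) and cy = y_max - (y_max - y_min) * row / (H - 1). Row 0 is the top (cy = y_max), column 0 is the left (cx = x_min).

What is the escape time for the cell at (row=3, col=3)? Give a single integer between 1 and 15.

Answer: 5

Derivation:
z_0 = 0 + 0i, c = -0.2582 + 1.1100i
Iter 1: z = -0.2582 + 1.1100i, |z|^2 = 1.2988
Iter 2: z = -1.4236 + 0.5368i, |z|^2 = 2.3149
Iter 3: z = 1.4803 + -0.4185i, |z|^2 = 2.3665
Iter 4: z = 1.7580 + -0.1291i, |z|^2 = 3.1074
Iter 5: z = 2.8159 + 0.6562i, |z|^2 = 8.3599
Escaped at iteration 5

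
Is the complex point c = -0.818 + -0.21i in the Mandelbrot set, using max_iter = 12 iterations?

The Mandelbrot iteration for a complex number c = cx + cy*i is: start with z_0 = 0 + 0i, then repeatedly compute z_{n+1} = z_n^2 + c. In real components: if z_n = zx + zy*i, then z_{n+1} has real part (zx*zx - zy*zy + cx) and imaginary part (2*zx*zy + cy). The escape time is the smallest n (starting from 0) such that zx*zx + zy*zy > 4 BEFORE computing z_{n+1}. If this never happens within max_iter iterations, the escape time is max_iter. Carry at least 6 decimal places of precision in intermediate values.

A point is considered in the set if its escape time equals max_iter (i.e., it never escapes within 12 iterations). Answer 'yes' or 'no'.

z_0 = 0 + 0i, c = -0.8180 + -0.2100i
Iter 1: z = -0.8180 + -0.2100i, |z|^2 = 0.7132
Iter 2: z = -0.1930 + 0.1336i, |z|^2 = 0.0551
Iter 3: z = -0.7986 + -0.2615i, |z|^2 = 0.7062
Iter 4: z = -0.2486 + 0.2077i, |z|^2 = 0.1050
Iter 5: z = -0.7993 + -0.3133i, |z|^2 = 0.7371
Iter 6: z = -0.2772 + 0.2909i, |z|^2 = 0.1615
Iter 7: z = -0.8258 + -0.3713i, |z|^2 = 0.8197
Iter 8: z = -0.2740 + 0.4032i, |z|^2 = 0.2376
Iter 9: z = -0.9055 + -0.4309i, |z|^2 = 1.0056
Iter 10: z = -0.1838 + 0.5704i, |z|^2 = 0.3591
Iter 11: z = -1.1096 + -0.4197i, |z|^2 = 1.4072
Did not escape in 12 iterations → in set

Answer: yes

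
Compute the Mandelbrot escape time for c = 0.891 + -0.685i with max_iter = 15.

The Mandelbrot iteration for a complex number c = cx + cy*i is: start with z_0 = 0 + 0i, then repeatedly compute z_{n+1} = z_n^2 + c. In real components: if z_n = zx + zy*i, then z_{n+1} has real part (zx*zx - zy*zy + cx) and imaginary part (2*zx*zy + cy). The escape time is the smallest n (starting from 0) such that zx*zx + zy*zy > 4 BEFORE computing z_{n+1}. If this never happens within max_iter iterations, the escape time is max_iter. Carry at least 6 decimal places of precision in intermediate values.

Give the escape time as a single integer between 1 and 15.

z_0 = 0 + 0i, c = 0.8910 + -0.6850i
Iter 1: z = 0.8910 + -0.6850i, |z|^2 = 1.2631
Iter 2: z = 1.2157 + -1.9057i, |z|^2 = 5.1094
Escaped at iteration 2

Answer: 2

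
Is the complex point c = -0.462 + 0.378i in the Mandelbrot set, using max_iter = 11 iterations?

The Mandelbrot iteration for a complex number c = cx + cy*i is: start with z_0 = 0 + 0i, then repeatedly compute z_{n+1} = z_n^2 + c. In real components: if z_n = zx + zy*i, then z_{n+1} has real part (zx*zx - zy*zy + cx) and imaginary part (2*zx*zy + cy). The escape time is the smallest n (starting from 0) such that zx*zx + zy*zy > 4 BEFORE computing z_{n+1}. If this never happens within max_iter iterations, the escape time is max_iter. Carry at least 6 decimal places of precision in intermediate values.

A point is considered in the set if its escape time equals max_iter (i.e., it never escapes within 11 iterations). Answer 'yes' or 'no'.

Answer: yes

Derivation:
z_0 = 0 + 0i, c = -0.4620 + 0.3780i
Iter 1: z = -0.4620 + 0.3780i, |z|^2 = 0.3563
Iter 2: z = -0.3914 + 0.0287i, |z|^2 = 0.1541
Iter 3: z = -0.3096 + 0.3555i, |z|^2 = 0.2222
Iter 4: z = -0.4925 + 0.1579i, |z|^2 = 0.2675
Iter 5: z = -0.2443 + 0.2225i, |z|^2 = 0.1092
Iter 6: z = -0.4518 + 0.2693i, |z|^2 = 0.2766
Iter 7: z = -0.3304 + 0.1347i, |z|^2 = 0.1273
Iter 8: z = -0.3710 + 0.2890i, |z|^2 = 0.2212
Iter 9: z = -0.4079 + 0.1636i, |z|^2 = 0.1931
Iter 10: z = -0.3224 + 0.2446i, |z|^2 = 0.1637
Did not escape in 11 iterations → in set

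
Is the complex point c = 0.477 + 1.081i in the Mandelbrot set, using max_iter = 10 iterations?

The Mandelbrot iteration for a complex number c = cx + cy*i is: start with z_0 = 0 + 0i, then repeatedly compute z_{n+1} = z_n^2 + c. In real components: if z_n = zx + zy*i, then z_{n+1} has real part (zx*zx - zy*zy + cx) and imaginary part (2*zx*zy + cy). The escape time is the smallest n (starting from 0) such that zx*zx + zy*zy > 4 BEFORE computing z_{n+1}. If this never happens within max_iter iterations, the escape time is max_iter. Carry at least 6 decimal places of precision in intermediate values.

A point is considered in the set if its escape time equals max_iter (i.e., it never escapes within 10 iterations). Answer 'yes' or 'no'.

Answer: no

Derivation:
z_0 = 0 + 0i, c = 0.4770 + 1.0810i
Iter 1: z = 0.4770 + 1.0810i, |z|^2 = 1.3961
Iter 2: z = -0.4640 + 2.1123i, |z|^2 = 4.6770
Escaped at iteration 2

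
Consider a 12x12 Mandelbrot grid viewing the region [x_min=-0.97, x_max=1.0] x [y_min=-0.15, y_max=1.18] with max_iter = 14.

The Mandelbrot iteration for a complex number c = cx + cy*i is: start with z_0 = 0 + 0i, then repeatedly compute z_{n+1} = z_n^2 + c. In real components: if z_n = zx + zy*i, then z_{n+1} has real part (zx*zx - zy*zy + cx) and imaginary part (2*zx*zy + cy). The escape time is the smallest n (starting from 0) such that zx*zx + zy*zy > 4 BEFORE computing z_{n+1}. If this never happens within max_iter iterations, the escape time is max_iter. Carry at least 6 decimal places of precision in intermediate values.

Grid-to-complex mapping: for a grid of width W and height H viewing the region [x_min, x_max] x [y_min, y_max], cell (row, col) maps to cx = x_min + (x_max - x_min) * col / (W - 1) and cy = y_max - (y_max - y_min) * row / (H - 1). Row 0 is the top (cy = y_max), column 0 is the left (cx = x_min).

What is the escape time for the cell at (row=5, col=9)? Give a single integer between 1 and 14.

Answer: 3

Derivation:
z_0 = 0 + 0i, c = 0.6418 + 0.5755i
Iter 1: z = 0.6418 + 0.5755i, |z|^2 = 0.7431
Iter 2: z = 0.7226 + 1.3141i, |z|^2 = 2.2491
Iter 3: z = -0.5630 + 2.4746i, |z|^2 = 6.4408
Escaped at iteration 3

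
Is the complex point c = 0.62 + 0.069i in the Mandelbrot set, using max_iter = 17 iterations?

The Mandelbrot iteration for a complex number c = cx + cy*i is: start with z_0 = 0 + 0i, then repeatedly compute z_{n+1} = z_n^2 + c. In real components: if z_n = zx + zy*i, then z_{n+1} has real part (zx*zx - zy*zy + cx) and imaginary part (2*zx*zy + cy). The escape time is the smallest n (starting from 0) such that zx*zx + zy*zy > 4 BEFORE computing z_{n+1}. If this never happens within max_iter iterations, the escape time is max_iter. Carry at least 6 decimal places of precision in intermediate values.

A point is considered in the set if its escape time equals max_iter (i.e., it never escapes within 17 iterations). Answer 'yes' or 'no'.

Answer: no

Derivation:
z_0 = 0 + 0i, c = 0.6200 + 0.0690i
Iter 1: z = 0.6200 + 0.0690i, |z|^2 = 0.3892
Iter 2: z = 0.9996 + 0.1546i, |z|^2 = 1.0232
Iter 3: z = 1.5954 + 0.3780i, |z|^2 = 2.6882
Iter 4: z = 3.0224 + 1.2751i, |z|^2 = 10.7607
Escaped at iteration 4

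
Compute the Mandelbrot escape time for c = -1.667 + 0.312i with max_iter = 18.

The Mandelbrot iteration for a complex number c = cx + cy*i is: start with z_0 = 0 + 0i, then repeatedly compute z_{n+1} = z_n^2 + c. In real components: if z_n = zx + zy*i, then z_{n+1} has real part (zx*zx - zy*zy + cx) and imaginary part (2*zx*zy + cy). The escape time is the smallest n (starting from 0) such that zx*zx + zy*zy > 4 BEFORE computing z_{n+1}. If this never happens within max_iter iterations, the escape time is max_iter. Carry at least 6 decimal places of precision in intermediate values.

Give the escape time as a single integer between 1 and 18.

z_0 = 0 + 0i, c = -1.6670 + 0.3120i
Iter 1: z = -1.6670 + 0.3120i, |z|^2 = 2.8762
Iter 2: z = 1.0145 + -0.7282i, |z|^2 = 1.5596
Iter 3: z = -1.1680 + -1.1656i, |z|^2 = 2.7228
Iter 4: z = -1.6614 + 3.0348i, |z|^2 = 11.9704
Escaped at iteration 4

Answer: 4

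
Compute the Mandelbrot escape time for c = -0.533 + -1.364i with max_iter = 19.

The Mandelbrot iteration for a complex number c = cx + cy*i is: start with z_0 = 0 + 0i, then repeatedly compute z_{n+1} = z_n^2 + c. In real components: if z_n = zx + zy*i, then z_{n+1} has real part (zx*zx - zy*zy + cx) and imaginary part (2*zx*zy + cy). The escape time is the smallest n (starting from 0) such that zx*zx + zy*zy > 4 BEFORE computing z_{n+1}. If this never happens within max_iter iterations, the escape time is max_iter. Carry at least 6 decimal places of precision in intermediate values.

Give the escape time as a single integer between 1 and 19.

Answer: 2

Derivation:
z_0 = 0 + 0i, c = -0.5330 + -1.3640i
Iter 1: z = -0.5330 + -1.3640i, |z|^2 = 2.1446
Iter 2: z = -2.1094 + 0.0900i, |z|^2 = 4.4577
Escaped at iteration 2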